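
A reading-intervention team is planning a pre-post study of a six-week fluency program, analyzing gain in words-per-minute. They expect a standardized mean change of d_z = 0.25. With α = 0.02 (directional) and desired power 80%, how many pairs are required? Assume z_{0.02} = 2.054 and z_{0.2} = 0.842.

n = 135 pairs

For a paired (one-sample on differences) test: n = ((z_{α} + z_β) / d)².
z_{α} + z_β = 2.054 + 0.842 = 2.896.
n = (2.896 / 0.25)² = 11.584² = 134.19.
Round up.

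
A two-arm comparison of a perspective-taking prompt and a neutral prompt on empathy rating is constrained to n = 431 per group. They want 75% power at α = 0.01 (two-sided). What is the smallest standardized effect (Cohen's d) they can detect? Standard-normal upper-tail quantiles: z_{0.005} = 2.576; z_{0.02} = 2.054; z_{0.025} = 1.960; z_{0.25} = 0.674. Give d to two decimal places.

d_min ≈ 0.22

For two independent groups of n = 431 each: d_min = (z_{α/2} + z_β)·√(2/n).
z-sum = 2.576 + 0.674 = 3.250.
d_min = 3.250 × √(2/431) = 3.250 × 0.0681 = 0.221.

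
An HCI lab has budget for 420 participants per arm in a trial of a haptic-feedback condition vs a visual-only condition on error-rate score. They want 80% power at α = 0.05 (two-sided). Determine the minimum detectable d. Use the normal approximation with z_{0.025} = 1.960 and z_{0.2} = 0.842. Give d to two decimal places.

d_min ≈ 0.19

For two independent groups of n = 420 each: d_min = (z_{α/2} + z_β)·√(2/n).
z-sum = 1.960 + 0.842 = 2.802.
d_min = 2.802 × √(2/420) = 2.802 × 0.0690 = 0.193.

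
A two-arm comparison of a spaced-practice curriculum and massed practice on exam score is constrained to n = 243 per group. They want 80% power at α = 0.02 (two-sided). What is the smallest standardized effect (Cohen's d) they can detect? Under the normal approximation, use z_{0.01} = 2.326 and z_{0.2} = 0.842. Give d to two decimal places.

For two independent groups of n = 243 each: d_min = (z_{α/2} + z_β)·√(2/n).
z-sum = 2.326 + 0.842 = 3.168.
d_min = 3.168 × √(2/243) = 3.168 × 0.0907 = 0.287.

d_min ≈ 0.29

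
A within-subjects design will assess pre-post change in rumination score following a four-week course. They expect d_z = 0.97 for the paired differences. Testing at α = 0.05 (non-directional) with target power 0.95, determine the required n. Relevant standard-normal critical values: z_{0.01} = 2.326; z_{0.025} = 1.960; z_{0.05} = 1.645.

n = 14 pairs

For a paired (one-sample on differences) test: n = ((z_{α/2} + z_β) / d)².
z_{α/2} + z_β = 1.960 + 1.645 = 3.605.
n = (3.605 / 0.97)² = 3.716² = 13.81.
Round up.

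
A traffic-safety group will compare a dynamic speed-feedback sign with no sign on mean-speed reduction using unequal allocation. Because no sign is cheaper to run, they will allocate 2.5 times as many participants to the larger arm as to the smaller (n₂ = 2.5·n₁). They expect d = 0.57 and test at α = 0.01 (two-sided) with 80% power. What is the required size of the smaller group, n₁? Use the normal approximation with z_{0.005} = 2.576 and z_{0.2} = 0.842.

With allocation ratio k = n₂/n₁ = 2.5, Var(x̄₁−x̄₂) = σ²(1/n₁ + 1/(k·n₁)) = σ²·(k+1)/(k·n₁).
So n₁ = (1 + 1/k)·((z_{α/2} + z_β)/d)² = 1.400 × (3.418/0.57)².
n₁ = 1.400 × 35.96 = 50.3.
Round up: n₁ = 51, giving n₂ = ⌈2.5 × 51⌉ = ⌈127.5⌉ = 128.

n₁ = 51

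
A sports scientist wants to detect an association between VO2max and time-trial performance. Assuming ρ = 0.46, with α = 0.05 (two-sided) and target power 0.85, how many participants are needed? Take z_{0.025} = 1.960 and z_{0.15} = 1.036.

n = 40

Fisher's z: C = ½·ln((1+r)/(1−r)) = ½·ln(2.7037) = 0.4973.
n = ((z_{α/2} + z_β)/C)² + 3.
(1.960 + 1.036) / 0.4973 = 2.996 / 0.4973 = 6.025.
n = 6.025² + 3 = 36.29 + 3 = 39.3.
Round up.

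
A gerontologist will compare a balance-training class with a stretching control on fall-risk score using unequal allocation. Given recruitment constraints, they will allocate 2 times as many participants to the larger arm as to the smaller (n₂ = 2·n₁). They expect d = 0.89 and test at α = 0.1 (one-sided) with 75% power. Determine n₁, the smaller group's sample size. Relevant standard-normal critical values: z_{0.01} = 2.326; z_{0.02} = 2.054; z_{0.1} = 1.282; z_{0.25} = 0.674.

With allocation ratio k = n₂/n₁ = 2, Var(x̄₁−x̄₂) = σ²(1/n₁ + 1/(k·n₁)) = σ²·(k+1)/(k·n₁).
So n₁ = (1 + 1/k)·((z_{α} + z_β)/d)² = 1.500 × (1.956/0.89)².
n₁ = 1.500 × 4.83 = 7.2.
Round up: n₁ = 8, giving n₂ = 2 × 8 = 16.

n₁ = 8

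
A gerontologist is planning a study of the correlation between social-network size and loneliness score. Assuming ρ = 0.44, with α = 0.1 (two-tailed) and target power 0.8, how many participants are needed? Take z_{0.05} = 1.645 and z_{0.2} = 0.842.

Fisher's z: C = ½·ln((1+r)/(1−r)) = ½·ln(2.5714) = 0.4722.
n = ((z_{α/2} + z_β)/C)² + 3.
(1.645 + 0.842) / 0.4722 = 2.487 / 0.4722 = 5.267.
n = 5.267² + 3 = 27.74 + 3 = 30.7.
Round up.

n = 31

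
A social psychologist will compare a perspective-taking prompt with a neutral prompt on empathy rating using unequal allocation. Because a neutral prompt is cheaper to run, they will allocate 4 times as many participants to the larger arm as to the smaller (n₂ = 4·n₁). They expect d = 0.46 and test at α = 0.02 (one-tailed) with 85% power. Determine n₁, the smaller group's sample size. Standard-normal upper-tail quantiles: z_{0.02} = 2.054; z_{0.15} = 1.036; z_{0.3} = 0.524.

With allocation ratio k = n₂/n₁ = 4, Var(x̄₁−x̄₂) = σ²(1/n₁ + 1/(k·n₁)) = σ²·(k+1)/(k·n₁).
So n₁ = (1 + 1/k)·((z_{α} + z_β)/d)² = 1.250 × (3.090/0.46)².
n₁ = 1.250 × 45.12 = 56.4.
Round up: n₁ = 57, giving n₂ = 4 × 57 = 228.

n₁ = 57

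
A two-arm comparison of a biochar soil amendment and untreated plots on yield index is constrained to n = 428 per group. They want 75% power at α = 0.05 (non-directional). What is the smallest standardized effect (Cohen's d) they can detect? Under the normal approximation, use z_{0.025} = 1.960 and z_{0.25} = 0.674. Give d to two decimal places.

For two independent groups of n = 428 each: d_min = (z_{α/2} + z_β)·√(2/n).
z-sum = 1.960 + 0.674 = 2.634.
d_min = 2.634 × √(2/428) = 2.634 × 0.0684 = 0.180.

d_min ≈ 0.18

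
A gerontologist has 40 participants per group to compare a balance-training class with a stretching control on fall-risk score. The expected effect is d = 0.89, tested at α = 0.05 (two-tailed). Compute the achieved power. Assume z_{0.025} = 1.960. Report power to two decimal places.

power ≈ 0.98

For two equal groups, power = Φ(d·√(n/2) − z_{α/2}).
d·√(n/2) = 0.89 × √(40/2) = 0.89 × 4.472 = 3.980.
z_β = 3.980 − 1.960 = 2.020.
Power = Φ(2.020) = 0.978.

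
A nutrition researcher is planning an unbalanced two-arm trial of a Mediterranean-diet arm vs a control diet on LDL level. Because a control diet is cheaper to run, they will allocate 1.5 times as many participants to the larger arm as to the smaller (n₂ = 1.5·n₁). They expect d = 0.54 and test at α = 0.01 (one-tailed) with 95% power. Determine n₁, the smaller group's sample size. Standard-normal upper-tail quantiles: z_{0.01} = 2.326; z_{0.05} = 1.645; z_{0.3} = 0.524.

With allocation ratio k = n₂/n₁ = 1.5, Var(x̄₁−x̄₂) = σ²(1/n₁ + 1/(k·n₁)) = σ²·(k+1)/(k·n₁).
So n₁ = (1 + 1/k)·((z_{α} + z_β)/d)² = 1.667 × (3.971/0.54)².
n₁ = 1.667 × 54.08 = 90.1.
Round up: n₁ = 91, giving n₂ = ⌈1.5 × 91⌉ = ⌈136.5⌉ = 137.

n₁ = 91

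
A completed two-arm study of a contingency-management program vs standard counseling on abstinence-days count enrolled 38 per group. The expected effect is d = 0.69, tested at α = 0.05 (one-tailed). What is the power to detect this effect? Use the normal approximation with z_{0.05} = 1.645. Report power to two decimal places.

For two equal groups, power = Φ(d·√(n/2) − z_{α}).
d·√(n/2) = 0.69 × √(38/2) = 0.69 × 4.359 = 3.008.
z_β = 3.008 − 1.645 = 1.363.
Power = Φ(1.363) = 0.914.

power ≈ 0.91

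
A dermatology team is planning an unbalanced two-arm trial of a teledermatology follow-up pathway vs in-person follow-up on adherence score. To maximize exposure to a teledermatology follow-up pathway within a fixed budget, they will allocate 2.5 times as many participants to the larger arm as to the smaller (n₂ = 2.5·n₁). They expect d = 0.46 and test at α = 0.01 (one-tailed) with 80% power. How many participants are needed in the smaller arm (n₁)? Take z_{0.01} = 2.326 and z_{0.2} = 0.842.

n₁ = 67

With allocation ratio k = n₂/n₁ = 2.5, Var(x̄₁−x̄₂) = σ²(1/n₁ + 1/(k·n₁)) = σ²·(k+1)/(k·n₁).
So n₁ = (1 + 1/k)·((z_{α} + z_β)/d)² = 1.400 × (3.168/0.46)².
n₁ = 1.400 × 47.43 = 66.4.
Round up: n₁ = 67, giving n₂ = ⌈2.5 × 67⌉ = ⌈167.5⌉ = 168.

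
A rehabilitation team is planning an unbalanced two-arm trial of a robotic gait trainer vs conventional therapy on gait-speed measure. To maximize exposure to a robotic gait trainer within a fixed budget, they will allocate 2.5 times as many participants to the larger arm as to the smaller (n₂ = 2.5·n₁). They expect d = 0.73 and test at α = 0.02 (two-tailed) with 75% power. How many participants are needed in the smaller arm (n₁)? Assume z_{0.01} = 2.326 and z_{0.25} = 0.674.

With allocation ratio k = n₂/n₁ = 2.5, Var(x̄₁−x̄₂) = σ²(1/n₁ + 1/(k·n₁)) = σ²·(k+1)/(k·n₁).
So n₁ = (1 + 1/k)·((z_{α/2} + z_β)/d)² = 1.400 × (3.000/0.73)².
n₁ = 1.400 × 16.89 = 23.6.
Round up: n₁ = 24, giving n₂ = 2.5 × 24 = 60.

n₁ = 24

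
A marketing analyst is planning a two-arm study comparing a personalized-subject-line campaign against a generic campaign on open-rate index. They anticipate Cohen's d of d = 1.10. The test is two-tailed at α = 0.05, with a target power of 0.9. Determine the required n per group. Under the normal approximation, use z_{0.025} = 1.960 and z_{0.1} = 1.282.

For two independent groups with equal n: n = 2·((z_{α/2} + z_β) / d)².
z_{α/2} + z_β = 1.960 + 1.282 = 3.242.
n = 2 × (3.242 / 1.10)² = 2 × 2.947² = 2 × 8.69 = 17.4.
Round up to the next whole participant.

n = 18 per group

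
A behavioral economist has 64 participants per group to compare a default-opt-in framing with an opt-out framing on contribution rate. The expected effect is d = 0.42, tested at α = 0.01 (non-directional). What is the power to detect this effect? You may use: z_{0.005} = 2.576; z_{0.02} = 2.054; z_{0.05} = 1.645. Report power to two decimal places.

power ≈ 0.42

For two equal groups, power = Φ(d·√(n/2) − z_{α/2}).
d·√(n/2) = 0.42 × √(64/2) = 0.42 × 5.657 = 2.376.
z_β = 2.376 − 2.576 = -0.200.
Power = Φ(-0.200) = 0.421.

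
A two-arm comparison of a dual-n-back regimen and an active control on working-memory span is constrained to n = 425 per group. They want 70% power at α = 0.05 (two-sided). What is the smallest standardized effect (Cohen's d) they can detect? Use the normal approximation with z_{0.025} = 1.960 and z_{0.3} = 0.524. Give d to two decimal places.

d_min ≈ 0.17

For two independent groups of n = 425 each: d_min = (z_{α/2} + z_β)·√(2/n).
z-sum = 1.960 + 0.524 = 2.484.
d_min = 2.484 × √(2/425) = 2.484 × 0.0686 = 0.170.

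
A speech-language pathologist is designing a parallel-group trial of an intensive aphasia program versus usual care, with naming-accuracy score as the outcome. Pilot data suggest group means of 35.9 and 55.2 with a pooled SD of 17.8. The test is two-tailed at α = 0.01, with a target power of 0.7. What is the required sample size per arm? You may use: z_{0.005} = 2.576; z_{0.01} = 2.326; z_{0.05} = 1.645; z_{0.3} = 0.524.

Cohen's d = |M₁ − M₂| / SD_pooled = |35.9 − 55.2| / 17.8 = 19.3 / 17.8 = 1.084.
For two independent groups with equal n: n = 2·((z_{α/2} + z_β) / d)².
z_{α/2} + z_β = 2.576 + 0.524 = 3.100.
n = 2 × (3.100 / 1.084)² = 2 × 2.860² = 2 × 8.18 = 16.4.
Round up to the next whole participant.

n = 17 per group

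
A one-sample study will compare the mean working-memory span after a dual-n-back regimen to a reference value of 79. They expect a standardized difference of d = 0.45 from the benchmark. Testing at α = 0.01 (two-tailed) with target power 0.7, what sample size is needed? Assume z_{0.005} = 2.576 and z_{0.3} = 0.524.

n = 48

For a one-sample test: n = ((z_{α/2} + z_β) / d)².
z_{α/2} + z_β = 2.576 + 0.524 = 3.100.
n = (3.100 / 0.45)² = 6.889² = 47.46.
Round up.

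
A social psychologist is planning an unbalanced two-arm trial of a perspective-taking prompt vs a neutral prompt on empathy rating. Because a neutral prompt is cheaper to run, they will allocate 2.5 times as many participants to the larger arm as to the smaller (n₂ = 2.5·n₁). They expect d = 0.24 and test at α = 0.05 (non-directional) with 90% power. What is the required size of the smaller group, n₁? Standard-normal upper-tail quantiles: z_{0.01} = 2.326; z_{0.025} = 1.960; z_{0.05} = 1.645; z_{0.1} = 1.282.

With allocation ratio k = n₂/n₁ = 2.5, Var(x̄₁−x̄₂) = σ²(1/n₁ + 1/(k·n₁)) = σ²·(k+1)/(k·n₁).
So n₁ = (1 + 1/k)·((z_{α/2} + z_β)/d)² = 1.400 × (3.242/0.24)².
n₁ = 1.400 × 182.48 = 255.5.
Round up: n₁ = 256, giving n₂ = 2.5 × 256 = 640.

n₁ = 256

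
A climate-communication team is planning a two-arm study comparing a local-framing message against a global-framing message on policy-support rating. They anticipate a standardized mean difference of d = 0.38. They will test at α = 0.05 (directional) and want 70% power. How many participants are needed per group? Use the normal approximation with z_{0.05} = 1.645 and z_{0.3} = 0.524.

For two independent groups with equal n: n = 2·((z_{α} + z_β) / d)².
z_{α} + z_β = 1.645 + 0.524 = 2.169.
n = 2 × (2.169 / 0.38)² = 2 × 5.708² = 2 × 32.58 = 65.2.
Round up to the next whole participant.

n = 66 per group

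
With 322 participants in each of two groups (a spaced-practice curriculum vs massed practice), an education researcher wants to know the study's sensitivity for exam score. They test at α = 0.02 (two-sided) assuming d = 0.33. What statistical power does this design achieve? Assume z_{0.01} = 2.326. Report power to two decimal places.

power ≈ 0.97

For two equal groups, power = Φ(d·√(n/2) − z_{α/2}).
d·√(n/2) = 0.33 × √(322/2) = 0.33 × 12.689 = 4.187.
z_β = 4.187 − 2.326 = 1.861.
Power = Φ(1.861) = 0.969.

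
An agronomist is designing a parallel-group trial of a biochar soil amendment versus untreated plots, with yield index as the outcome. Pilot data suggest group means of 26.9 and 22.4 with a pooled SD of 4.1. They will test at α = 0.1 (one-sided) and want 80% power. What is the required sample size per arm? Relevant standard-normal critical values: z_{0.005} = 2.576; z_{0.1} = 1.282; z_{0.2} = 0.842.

n = 8 per group

Cohen's d = |M₁ − M₂| / SD_pooled = |26.9 − 22.4| / 4.1 = 4.5 / 4.1 = 1.098.
For two independent groups with equal n: n = 2·((z_{α} + z_β) / d)².
z_{α} + z_β = 1.282 + 0.842 = 2.124.
n = 2 × (2.124 / 1.098)² = 2 × 1.934² = 2 × 3.74 = 7.5.
Round up to the next whole participant.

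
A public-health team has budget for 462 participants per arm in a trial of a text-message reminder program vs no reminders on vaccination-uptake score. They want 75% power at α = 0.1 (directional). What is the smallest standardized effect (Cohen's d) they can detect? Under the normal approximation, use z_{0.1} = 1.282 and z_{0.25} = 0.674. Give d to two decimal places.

For two independent groups of n = 462 each: d_min = (z_{α} + z_β)·√(2/n).
z-sum = 1.282 + 0.674 = 1.956.
d_min = 1.956 × √(2/462) = 1.956 × 0.0658 = 0.129.

d_min ≈ 0.13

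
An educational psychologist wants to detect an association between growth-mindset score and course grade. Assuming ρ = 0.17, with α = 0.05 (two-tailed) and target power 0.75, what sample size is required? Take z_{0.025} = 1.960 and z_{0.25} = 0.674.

n = 239

Fisher's z: C = ½·ln((1+r)/(1−r)) = ½·ln(1.4096) = 0.1717.
n = ((z_{α/2} + z_β)/C)² + 3.
(1.960 + 0.674) / 0.1717 = 2.634 / 0.1717 = 15.341.
n = 15.341² + 3 = 235.34 + 3 = 238.3.
Round up.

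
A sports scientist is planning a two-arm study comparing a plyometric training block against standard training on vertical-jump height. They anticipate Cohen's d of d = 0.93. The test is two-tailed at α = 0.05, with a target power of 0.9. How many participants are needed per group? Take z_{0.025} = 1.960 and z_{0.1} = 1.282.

n = 25 per group

For two independent groups with equal n: n = 2·((z_{α/2} + z_β) / d)².
z_{α/2} + z_β = 1.960 + 1.282 = 3.242.
n = 2 × (3.242 / 0.93)² = 2 × 3.486² = 2 × 12.15 = 24.3.
Round up to the next whole participant.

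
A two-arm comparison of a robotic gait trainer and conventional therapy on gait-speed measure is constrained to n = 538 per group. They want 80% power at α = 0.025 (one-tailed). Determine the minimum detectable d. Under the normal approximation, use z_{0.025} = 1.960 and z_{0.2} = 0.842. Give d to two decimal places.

For two independent groups of n = 538 each: d_min = (z_{α} + z_β)·√(2/n).
z-sum = 1.960 + 0.842 = 2.802.
d_min = 2.802 × √(2/538) = 2.802 × 0.0610 = 0.171.

d_min ≈ 0.17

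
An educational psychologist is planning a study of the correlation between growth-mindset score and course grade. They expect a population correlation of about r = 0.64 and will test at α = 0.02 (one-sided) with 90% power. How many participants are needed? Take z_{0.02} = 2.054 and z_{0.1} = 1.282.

n = 23

Fisher's z: C = ½·ln((1+r)/(1−r)) = ½·ln(4.5556) = 0.7582.
n = ((z_{α} + z_β)/C)² + 3.
(2.054 + 1.282) / 0.7582 = 3.336 / 0.7582 = 4.400.
n = 4.400² + 3 = 19.36 + 3 = 22.4.
Round up.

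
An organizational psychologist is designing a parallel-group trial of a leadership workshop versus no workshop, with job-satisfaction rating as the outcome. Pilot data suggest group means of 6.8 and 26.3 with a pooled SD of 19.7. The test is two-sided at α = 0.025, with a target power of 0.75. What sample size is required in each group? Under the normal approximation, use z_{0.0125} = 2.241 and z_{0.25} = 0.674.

Cohen's d = |M₁ − M₂| / SD_pooled = |6.8 − 26.3| / 19.7 = 19.5 / 19.7 = 0.990.
For two independent groups with equal n: n = 2·((z_{α/2} + z_β) / d)².
z_{α/2} + z_β = 2.241 + 0.674 = 2.915.
n = 2 × (2.915 / 0.990)² = 2 × 2.944² = 2 × 8.67 = 17.3.
Round up to the next whole participant.

n = 18 per group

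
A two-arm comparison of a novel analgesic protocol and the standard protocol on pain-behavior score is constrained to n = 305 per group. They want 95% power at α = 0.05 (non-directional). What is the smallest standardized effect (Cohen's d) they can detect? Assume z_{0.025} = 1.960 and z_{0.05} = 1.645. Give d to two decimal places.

For two independent groups of n = 305 each: d_min = (z_{α/2} + z_β)·√(2/n).
z-sum = 1.960 + 1.645 = 3.605.
d_min = 3.605 × √(2/305) = 3.605 × 0.0810 = 0.292.

d_min ≈ 0.29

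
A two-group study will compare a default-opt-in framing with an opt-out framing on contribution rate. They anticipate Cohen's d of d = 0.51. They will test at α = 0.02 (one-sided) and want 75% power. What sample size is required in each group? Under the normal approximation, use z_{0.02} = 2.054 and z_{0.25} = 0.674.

n = 58 per group

For two independent groups with equal n: n = 2·((z_{α} + z_β) / d)².
z_{α} + z_β = 2.054 + 0.674 = 2.728.
n = 2 × (2.728 / 0.51)² = 2 × 5.349² = 2 × 28.61 = 57.2.
Round up to the next whole participant.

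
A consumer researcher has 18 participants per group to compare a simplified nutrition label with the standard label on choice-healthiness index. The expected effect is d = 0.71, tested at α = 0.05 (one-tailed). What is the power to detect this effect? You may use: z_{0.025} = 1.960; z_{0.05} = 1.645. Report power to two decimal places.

For two equal groups, power = Φ(d·√(n/2) − z_{α}).
d·√(n/2) = 0.71 × √(18/2) = 0.71 × 3.000 = 2.130.
z_β = 2.130 − 1.645 = 0.485.
Power = Φ(0.485) = 0.686.

power ≈ 0.69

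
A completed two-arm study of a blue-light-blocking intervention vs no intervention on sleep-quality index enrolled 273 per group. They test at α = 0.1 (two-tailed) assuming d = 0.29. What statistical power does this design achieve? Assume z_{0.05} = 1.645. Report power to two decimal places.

power ≈ 0.96

For two equal groups, power = Φ(d·√(n/2) − z_{α/2}).
d·√(n/2) = 0.29 × √(273/2) = 0.29 × 11.683 = 3.388.
z_β = 3.388 − 1.645 = 1.743.
Power = Φ(1.743) = 0.959.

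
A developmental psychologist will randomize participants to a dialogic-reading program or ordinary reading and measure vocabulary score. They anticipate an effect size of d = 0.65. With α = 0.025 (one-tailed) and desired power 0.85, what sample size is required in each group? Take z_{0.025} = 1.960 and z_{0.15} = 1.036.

For two independent groups with equal n: n = 2·((z_{α} + z_β) / d)².
z_{α} + z_β = 1.960 + 1.036 = 2.996.
n = 2 × (2.996 / 0.65)² = 2 × 4.609² = 2 × 21.25 = 42.5.
Round up to the next whole participant.

n = 43 per group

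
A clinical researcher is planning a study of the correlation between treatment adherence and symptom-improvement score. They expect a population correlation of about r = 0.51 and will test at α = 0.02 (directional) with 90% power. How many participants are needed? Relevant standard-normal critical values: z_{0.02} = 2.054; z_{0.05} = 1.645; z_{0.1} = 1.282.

Fisher's z: C = ½·ln((1+r)/(1−r)) = ½·ln(3.0816) = 0.5627.
n = ((z_{α} + z_β)/C)² + 3.
(2.054 + 1.282) / 0.5627 = 3.336 / 0.5627 = 5.929.
n = 5.929² + 3 = 35.15 + 3 = 38.1.
Round up.

n = 39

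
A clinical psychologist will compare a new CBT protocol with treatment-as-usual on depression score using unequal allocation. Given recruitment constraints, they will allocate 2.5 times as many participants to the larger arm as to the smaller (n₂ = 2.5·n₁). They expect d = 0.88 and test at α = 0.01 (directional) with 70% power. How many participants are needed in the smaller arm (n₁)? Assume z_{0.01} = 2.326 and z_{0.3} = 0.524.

n₁ = 15

With allocation ratio k = n₂/n₁ = 2.5, Var(x̄₁−x̄₂) = σ²(1/n₁ + 1/(k·n₁)) = σ²·(k+1)/(k·n₁).
So n₁ = (1 + 1/k)·((z_{α} + z_β)/d)² = 1.400 × (2.850/0.88)².
n₁ = 1.400 × 10.49 = 14.7.
Round up: n₁ = 15, giving n₂ = ⌈2.5 × 15⌉ = ⌈37.5⌉ = 38.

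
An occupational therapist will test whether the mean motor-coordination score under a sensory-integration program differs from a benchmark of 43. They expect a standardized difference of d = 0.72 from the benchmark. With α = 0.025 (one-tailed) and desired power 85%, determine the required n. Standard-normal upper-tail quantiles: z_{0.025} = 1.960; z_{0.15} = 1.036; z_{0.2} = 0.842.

n = 18

For a one-sample test: n = ((z_{α} + z_β) / d)².
z_{α} + z_β = 1.960 + 1.036 = 2.996.
n = (2.996 / 0.72)² = 4.161² = 17.31.
Round up.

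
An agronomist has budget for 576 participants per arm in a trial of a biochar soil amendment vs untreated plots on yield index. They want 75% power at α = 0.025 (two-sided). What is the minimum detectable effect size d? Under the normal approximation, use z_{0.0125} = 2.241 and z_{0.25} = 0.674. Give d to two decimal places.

d_min ≈ 0.17

For two independent groups of n = 576 each: d_min = (z_{α/2} + z_β)·√(2/n).
z-sum = 2.241 + 0.674 = 2.915.
d_min = 2.915 × √(2/576) = 2.915 × 0.0589 = 0.172.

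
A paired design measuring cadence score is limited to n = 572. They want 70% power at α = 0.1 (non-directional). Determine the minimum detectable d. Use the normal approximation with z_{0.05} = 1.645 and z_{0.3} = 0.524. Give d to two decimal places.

d_min ≈ 0.09

For a single sample (or paired design) of n = 572: d_min = (z_{α/2} + z_β)/√n.
z-sum = 1.645 + 0.524 = 2.169.
d_min = 2.169 / √572 = 2.169 / 23.917 = 0.091.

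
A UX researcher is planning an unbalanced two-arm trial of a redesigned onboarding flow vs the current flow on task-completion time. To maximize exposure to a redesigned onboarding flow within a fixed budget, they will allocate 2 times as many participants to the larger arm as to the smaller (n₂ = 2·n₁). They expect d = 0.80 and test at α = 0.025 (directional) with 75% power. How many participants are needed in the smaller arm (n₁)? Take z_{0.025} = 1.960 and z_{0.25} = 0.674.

n₁ = 17

With allocation ratio k = n₂/n₁ = 2, Var(x̄₁−x̄₂) = σ²(1/n₁ + 1/(k·n₁)) = σ²·(k+1)/(k·n₁).
So n₁ = (1 + 1/k)·((z_{α} + z_β)/d)² = 1.500 × (2.634/0.80)².
n₁ = 1.500 × 10.84 = 16.3.
Round up: n₁ = 17, giving n₂ = 2 × 17 = 34.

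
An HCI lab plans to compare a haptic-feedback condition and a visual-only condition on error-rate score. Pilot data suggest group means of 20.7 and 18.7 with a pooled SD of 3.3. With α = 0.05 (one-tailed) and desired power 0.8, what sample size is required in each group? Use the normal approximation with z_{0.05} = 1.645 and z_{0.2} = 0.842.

Cohen's d = |M₁ − M₂| / SD_pooled = |20.7 − 18.7| / 3.3 = 2.0 / 3.3 = 0.606.
For two independent groups with equal n: n = 2·((z_{α} + z_β) / d)².
z_{α} + z_β = 1.645 + 0.842 = 2.487.
n = 2 × (2.487 / 0.606)² = 2 × 4.104² = 2 × 16.84 = 33.7.
Round up to the next whole participant.

n = 34 per group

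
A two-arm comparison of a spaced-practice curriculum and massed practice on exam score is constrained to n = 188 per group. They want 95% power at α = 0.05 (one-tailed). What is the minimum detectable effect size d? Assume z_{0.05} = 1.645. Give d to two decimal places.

For two independent groups of n = 188 each: d_min = (z_{α} + z_β)·√(2/n).
z-sum = 1.645 + 1.645 = 3.290.
d_min = 3.290 × √(2/188) = 3.290 × 0.1031 = 0.339.

d_min ≈ 0.34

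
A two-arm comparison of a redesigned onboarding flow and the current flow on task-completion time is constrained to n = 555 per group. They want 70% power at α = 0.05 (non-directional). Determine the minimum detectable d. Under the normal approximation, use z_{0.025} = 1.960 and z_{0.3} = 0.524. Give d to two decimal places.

d_min ≈ 0.15

For two independent groups of n = 555 each: d_min = (z_{α/2} + z_β)·√(2/n).
z-sum = 1.960 + 0.524 = 2.484.
d_min = 2.484 × √(2/555) = 2.484 × 0.0600 = 0.149.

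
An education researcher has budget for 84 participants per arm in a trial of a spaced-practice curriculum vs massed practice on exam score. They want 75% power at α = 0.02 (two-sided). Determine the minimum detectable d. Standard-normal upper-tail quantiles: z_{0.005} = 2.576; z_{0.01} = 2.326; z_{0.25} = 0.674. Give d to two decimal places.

For two independent groups of n = 84 each: d_min = (z_{α/2} + z_β)·√(2/n).
z-sum = 2.326 + 0.674 = 3.000.
d_min = 3.000 × √(2/84) = 3.000 × 0.1543 = 0.463.

d_min ≈ 0.46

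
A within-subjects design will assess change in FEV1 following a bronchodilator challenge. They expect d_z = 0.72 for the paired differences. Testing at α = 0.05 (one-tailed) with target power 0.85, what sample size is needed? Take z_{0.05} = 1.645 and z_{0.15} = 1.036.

n = 14 pairs

For a paired (one-sample on differences) test: n = ((z_{α} + z_β) / d)².
z_{α} + z_β = 1.645 + 1.036 = 2.681.
n = (2.681 / 0.72)² = 3.724² = 13.87.
Round up.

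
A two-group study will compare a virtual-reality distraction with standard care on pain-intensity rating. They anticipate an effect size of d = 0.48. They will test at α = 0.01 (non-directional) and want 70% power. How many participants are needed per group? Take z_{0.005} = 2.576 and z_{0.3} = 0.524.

n = 84 per group

For two independent groups with equal n: n = 2·((z_{α/2} + z_β) / d)².
z_{α/2} + z_β = 2.576 + 0.524 = 3.100.
n = 2 × (3.100 / 0.48)² = 2 × 6.458² = 2 × 41.71 = 83.4.
Round up to the next whole participant.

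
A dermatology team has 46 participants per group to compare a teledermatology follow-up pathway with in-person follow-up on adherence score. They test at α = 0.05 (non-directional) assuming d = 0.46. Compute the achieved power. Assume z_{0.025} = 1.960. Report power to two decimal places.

power ≈ 0.60

For two equal groups, power = Φ(d·√(n/2) − z_{α/2}).
d·√(n/2) = 0.46 × √(46/2) = 0.46 × 4.796 = 2.206.
z_β = 2.206 − 1.960 = 0.246.
Power = Φ(0.246) = 0.597.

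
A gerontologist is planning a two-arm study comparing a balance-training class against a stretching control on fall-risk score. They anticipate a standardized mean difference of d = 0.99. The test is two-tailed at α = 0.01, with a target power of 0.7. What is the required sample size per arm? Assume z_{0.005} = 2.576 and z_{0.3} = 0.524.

For two independent groups with equal n: n = 2·((z_{α/2} + z_β) / d)².
z_{α/2} + z_β = 2.576 + 0.524 = 3.100.
n = 2 × (3.100 / 0.99)² = 2 × 3.131² = 2 × 9.81 = 19.6.
Round up to the next whole participant.

n = 20 per group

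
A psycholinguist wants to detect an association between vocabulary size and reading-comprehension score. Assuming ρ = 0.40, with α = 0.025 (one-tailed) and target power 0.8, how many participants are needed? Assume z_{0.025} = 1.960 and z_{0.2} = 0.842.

Fisher's z: C = ½·ln((1+r)/(1−r)) = ½·ln(2.3333) = 0.4236.
n = ((z_{α} + z_β)/C)² + 3.
(1.960 + 0.842) / 0.4236 = 2.802 / 0.4236 = 6.615.
n = 6.615² + 3 = 43.75 + 3 = 46.8.
Round up.

n = 47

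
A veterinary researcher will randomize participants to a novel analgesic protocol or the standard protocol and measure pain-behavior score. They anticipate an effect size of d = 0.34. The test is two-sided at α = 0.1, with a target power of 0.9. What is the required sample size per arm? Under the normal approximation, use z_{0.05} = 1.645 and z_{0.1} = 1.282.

For two independent groups with equal n: n = 2·((z_{α/2} + z_β) / d)².
z_{α/2} + z_β = 1.645 + 1.282 = 2.927.
n = 2 × (2.927 / 0.34)² = 2 × 8.609² = 2 × 74.11 = 148.2.
Round up to the next whole participant.

n = 149 per group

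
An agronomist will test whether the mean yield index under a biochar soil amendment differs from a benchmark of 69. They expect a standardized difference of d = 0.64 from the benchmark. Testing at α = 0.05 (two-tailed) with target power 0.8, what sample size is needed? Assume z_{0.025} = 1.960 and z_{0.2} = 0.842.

For a one-sample test: n = ((z_{α/2} + z_β) / d)².
z_{α/2} + z_β = 1.960 + 0.842 = 2.802.
n = (2.802 / 0.64)² = 4.378² = 19.17.
Round up.

n = 20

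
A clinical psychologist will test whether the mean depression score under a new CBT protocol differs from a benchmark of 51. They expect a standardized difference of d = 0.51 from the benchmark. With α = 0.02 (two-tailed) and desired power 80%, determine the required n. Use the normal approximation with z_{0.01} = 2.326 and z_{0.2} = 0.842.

n = 39

For a one-sample test: n = ((z_{α/2} + z_β) / d)².
z_{α/2} + z_β = 2.326 + 0.842 = 3.168.
n = (3.168 / 0.51)² = 6.212² = 38.59.
Round up.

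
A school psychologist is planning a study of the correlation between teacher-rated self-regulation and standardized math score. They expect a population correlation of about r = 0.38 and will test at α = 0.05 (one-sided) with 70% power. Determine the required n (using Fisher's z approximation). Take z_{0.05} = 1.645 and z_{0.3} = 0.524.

Fisher's z: C = ½·ln((1+r)/(1−r)) = ½·ln(2.2258) = 0.4001.
n = ((z_{α} + z_β)/C)² + 3.
(1.645 + 0.524) / 0.4001 = 2.169 / 0.4001 = 5.421.
n = 5.421² + 3 = 29.39 + 3 = 32.4.
Round up.

n = 33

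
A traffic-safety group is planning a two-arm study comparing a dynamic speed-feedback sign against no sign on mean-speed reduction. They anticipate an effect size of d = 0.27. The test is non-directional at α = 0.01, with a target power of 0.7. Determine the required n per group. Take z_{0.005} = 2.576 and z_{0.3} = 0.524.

n = 264 per group

For two independent groups with equal n: n = 2·((z_{α/2} + z_β) / d)².
z_{α/2} + z_β = 2.576 + 0.524 = 3.100.
n = 2 × (3.100 / 0.27)² = 2 × 11.481² = 2 × 131.82 = 263.6.
Round up to the next whole participant.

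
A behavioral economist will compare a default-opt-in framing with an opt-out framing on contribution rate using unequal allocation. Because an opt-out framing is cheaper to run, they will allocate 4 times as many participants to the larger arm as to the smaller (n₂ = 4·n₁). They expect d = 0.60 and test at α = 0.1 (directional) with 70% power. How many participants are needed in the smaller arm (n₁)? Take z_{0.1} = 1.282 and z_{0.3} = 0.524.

n₁ = 12

With allocation ratio k = n₂/n₁ = 4, Var(x̄₁−x̄₂) = σ²(1/n₁ + 1/(k·n₁)) = σ²·(k+1)/(k·n₁).
So n₁ = (1 + 1/k)·((z_{α} + z_β)/d)² = 1.250 × (1.806/0.60)².
n₁ = 1.250 × 9.06 = 11.3.
Round up: n₁ = 12, giving n₂ = 4 × 12 = 48.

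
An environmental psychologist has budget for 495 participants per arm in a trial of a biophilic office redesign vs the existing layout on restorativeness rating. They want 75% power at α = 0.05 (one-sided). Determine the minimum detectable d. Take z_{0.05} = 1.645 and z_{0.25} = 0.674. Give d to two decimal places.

For two independent groups of n = 495 each: d_min = (z_{α} + z_β)·√(2/n).
z-sum = 1.645 + 0.674 = 2.319.
d_min = 2.319 × √(2/495) = 2.319 × 0.0636 = 0.147.

d_min ≈ 0.15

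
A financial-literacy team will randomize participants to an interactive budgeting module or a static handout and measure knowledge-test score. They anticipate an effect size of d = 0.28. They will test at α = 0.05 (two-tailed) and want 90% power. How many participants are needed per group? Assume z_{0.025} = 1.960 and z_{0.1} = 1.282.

For two independent groups with equal n: n = 2·((z_{α/2} + z_β) / d)².
z_{α/2} + z_β = 1.960 + 1.282 = 3.242.
n = 2 × (3.242 / 0.28)² = 2 × 11.579² = 2 × 134.06 = 268.1.
Round up to the next whole participant.

n = 269 per group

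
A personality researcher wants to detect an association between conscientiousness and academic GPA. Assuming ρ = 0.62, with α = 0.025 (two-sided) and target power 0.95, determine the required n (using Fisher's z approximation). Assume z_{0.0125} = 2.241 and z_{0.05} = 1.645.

Fisher's z: C = ½·ln((1+r)/(1−r)) = ½·ln(4.2632) = 0.7250.
n = ((z_{α/2} + z_β)/C)² + 3.
(2.241 + 1.645) / 0.7250 = 3.886 / 0.7250 = 5.360.
n = 5.360² + 3 = 28.73 + 3 = 31.7.
Round up.

n = 32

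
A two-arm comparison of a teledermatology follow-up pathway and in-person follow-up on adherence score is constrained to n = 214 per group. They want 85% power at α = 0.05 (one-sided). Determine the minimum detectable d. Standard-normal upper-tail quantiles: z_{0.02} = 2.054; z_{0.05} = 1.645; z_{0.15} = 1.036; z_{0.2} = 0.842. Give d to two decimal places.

For two independent groups of n = 214 each: d_min = (z_{α} + z_β)·√(2/n).
z-sum = 1.645 + 1.036 = 2.681.
d_min = 2.681 × √(2/214) = 2.681 × 0.0967 = 0.259.

d_min ≈ 0.26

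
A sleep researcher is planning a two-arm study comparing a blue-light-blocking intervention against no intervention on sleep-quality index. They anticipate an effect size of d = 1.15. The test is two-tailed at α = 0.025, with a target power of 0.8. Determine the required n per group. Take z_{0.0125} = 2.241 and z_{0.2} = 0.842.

n = 15 per group

For two independent groups with equal n: n = 2·((z_{α/2} + z_β) / d)².
z_{α/2} + z_β = 2.241 + 0.842 = 3.083.
n = 2 × (3.083 / 1.15)² = 2 × 2.681² = 2 × 7.19 = 14.4.
Round up to the next whole participant.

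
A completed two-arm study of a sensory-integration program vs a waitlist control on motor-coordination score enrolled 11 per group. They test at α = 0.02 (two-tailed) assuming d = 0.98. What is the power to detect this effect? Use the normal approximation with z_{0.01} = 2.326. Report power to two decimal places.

For two equal groups, power = Φ(d·√(n/2) − z_{α/2}).
d·√(n/2) = 0.98 × √(11/2) = 0.98 × 2.345 = 2.298.
z_β = 2.298 − 2.326 = -0.028.
Power = Φ(-0.028) = 0.489.

power ≈ 0.49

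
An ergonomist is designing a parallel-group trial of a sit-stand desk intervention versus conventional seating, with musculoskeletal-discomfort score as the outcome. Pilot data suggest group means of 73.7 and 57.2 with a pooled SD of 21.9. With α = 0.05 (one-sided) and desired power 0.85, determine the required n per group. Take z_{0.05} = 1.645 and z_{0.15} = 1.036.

Cohen's d = |M₁ − M₂| / SD_pooled = |73.7 − 57.2| / 21.9 = 16.5 / 21.9 = 0.753.
For two independent groups with equal n: n = 2·((z_{α} + z_β) / d)².
z_{α} + z_β = 1.645 + 1.036 = 2.681.
n = 2 × (2.681 / 0.753)² = 2 × 3.560² = 2 × 12.68 = 25.4.
Round up to the next whole participant.

n = 26 per group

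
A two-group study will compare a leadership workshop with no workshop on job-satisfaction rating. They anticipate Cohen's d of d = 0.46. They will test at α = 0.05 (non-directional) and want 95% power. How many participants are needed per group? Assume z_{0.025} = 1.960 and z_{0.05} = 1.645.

For two independent groups with equal n: n = 2·((z_{α/2} + z_β) / d)².
z_{α/2} + z_β = 1.960 + 1.645 = 3.605.
n = 2 × (3.605 / 0.46)² = 2 × 7.837² = 2 × 61.42 = 122.8.
Round up to the next whole participant.

n = 123 per group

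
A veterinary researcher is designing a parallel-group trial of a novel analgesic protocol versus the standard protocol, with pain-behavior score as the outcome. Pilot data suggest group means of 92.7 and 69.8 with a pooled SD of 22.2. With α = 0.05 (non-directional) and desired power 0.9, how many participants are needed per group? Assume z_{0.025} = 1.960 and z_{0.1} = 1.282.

n = 20 per group

Cohen's d = |M₁ − M₂| / SD_pooled = |92.7 − 69.8| / 22.2 = 22.9 / 22.2 = 1.032.
For two independent groups with equal n: n = 2·((z_{α/2} + z_β) / d)².
z_{α/2} + z_β = 1.960 + 1.282 = 3.242.
n = 2 × (3.242 / 1.032)² = 2 × 3.141² = 2 × 9.87 = 19.7.
Round up to the next whole participant.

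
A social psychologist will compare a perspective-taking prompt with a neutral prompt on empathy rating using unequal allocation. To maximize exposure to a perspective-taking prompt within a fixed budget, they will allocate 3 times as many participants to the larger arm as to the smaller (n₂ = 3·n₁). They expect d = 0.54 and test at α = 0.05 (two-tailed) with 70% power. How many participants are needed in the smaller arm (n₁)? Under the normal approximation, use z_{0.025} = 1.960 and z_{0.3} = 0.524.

n₁ = 29

With allocation ratio k = n₂/n₁ = 3, Var(x̄₁−x̄₂) = σ²(1/n₁ + 1/(k·n₁)) = σ²·(k+1)/(k·n₁).
So n₁ = (1 + 1/k)·((z_{α/2} + z_β)/d)² = 1.333 × (2.484/0.54)².
n₁ = 1.333 × 21.16 = 28.2.
Round up: n₁ = 29, giving n₂ = 3 × 29 = 87.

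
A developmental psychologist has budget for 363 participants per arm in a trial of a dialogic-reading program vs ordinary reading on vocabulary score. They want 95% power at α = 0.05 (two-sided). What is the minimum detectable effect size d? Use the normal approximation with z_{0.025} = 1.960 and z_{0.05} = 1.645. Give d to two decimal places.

d_min ≈ 0.27

For two independent groups of n = 363 each: d_min = (z_{α/2} + z_β)·√(2/n).
z-sum = 1.960 + 1.645 = 3.605.
d_min = 3.605 × √(2/363) = 3.605 × 0.0742 = 0.268.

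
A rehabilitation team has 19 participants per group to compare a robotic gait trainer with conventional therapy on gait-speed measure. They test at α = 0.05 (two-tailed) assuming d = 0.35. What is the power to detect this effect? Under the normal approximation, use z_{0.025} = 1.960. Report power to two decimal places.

power ≈ 0.19

For two equal groups, power = Φ(d·√(n/2) − z_{α/2}).
d·√(n/2) = 0.35 × √(19/2) = 0.35 × 3.082 = 1.079.
z_β = 1.079 − 1.960 = -0.881.
Power = Φ(-0.881) = 0.189.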